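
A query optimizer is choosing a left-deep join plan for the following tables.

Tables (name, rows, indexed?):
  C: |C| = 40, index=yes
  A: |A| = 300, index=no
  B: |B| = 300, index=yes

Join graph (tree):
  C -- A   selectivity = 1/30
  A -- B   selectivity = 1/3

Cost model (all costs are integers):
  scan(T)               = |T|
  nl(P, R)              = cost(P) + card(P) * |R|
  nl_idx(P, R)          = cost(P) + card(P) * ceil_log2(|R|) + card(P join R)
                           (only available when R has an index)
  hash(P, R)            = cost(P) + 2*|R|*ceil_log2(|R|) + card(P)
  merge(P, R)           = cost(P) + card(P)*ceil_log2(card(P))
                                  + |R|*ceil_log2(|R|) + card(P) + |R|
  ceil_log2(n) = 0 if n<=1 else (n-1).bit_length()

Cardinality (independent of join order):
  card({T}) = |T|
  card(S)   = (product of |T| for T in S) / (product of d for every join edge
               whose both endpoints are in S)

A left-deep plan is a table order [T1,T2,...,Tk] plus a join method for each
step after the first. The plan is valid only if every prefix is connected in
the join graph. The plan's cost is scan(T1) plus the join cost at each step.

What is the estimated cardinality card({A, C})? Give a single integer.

Tables in S: A(300), C(40)
Edges inside S: C-A(d=30)
numerator = 300 * 40 = 12000
denominator = 30 = 30
card(S) = 12000 / 30 = 400

400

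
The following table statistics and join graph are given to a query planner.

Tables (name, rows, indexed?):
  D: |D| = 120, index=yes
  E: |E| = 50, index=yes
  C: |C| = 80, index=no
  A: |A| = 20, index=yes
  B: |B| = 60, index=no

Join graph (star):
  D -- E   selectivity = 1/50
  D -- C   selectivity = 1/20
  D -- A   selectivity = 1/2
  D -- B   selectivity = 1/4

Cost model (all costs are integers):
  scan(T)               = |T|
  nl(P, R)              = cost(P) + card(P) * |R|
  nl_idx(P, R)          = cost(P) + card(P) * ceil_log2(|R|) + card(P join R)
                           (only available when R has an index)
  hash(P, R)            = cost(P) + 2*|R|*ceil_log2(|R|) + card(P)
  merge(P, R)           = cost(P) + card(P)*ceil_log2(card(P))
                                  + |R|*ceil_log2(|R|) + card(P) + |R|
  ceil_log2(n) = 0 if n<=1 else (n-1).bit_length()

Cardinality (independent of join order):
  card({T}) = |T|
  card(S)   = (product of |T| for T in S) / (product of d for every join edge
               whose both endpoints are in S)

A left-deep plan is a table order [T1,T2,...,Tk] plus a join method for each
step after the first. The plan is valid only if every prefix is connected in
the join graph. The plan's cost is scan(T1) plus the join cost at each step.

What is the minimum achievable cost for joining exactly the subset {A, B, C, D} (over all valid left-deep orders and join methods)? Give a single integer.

7320

Selinger DP over subsets of {A,B,C,D}:
  {D}: scan cost=120, card=120
  {C}: scan cost=80, card=80
  {A}: scan cost=20, card=20
  {B}: scan cost=60, card=60
  {CD}: card=480; try (D,nl_idx)→1120, (C,hash)→1360, (D,merge)→1680, (C,merge)→1720, (D,hash)→1840, (D,nl)→9680 …(+1); best=1120 via (D,nl_idx)
  {AD}: card=1200; try (A,hash)→440, (D,merge)→1100, (A,merge)→1200, (D,nl_idx)→1360, (D,hash)→1720, (A,nl_idx)→1920 …(+2); best=440 via (A,hash)
  {BD}: card=1800; try (B,hash)→960, (D,merge)→1440, (B,merge)→1500, (D,hash)→1800, (D,nl_idx)→2280, (D,nl)→7260 …(+1); best=960 via (B,hash)
  {ACD}: card=4800; try (A,hash)→1800, (C,hash)→2760, (A,merge)→6040, (A,nl_idx)→8320, (A,nl)→10720, (C,merge)→15480 …(+1); best=1800 via (A,hash)
  {BCD}: card=7200; try (B,hash)→2320, (C,hash)→3880, (B,merge)→6340, (C,merge)→23200, (B,nl)→29920, (C,nl)→144960; best=2320 via (B,hash)
  {ABD}: card=18000; try (B,hash)→2360, (A,hash)→2960, (B,merge)→15260, (A,merge)→22680, (A,nl_idx)→27960, (A,nl)→36960 …(+1); best=2360 via (B,hash)
  {ABCD}: card=72000; try (B,hash)→7320, (A,hash)→9720, (C,hash)→21480, (B,merge)→69420, (A,merge)→103240, (A,nl_idx)→110320 …(+4); best=7320 via (B,hash)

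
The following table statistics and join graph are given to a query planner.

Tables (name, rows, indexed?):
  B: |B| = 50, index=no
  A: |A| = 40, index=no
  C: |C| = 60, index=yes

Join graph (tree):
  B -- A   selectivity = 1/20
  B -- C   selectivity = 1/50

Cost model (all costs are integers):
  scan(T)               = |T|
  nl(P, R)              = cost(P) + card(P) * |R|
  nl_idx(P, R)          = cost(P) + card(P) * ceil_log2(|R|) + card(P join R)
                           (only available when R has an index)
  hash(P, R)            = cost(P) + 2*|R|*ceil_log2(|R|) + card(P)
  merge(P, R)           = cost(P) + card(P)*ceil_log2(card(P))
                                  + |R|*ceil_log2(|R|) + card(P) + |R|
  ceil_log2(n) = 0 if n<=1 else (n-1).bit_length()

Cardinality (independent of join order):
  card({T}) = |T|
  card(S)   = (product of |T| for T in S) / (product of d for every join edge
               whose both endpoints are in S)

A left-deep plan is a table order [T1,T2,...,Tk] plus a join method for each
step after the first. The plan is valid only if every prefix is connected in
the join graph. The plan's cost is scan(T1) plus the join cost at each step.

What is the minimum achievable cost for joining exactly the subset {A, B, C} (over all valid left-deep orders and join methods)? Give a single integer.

Selinger DP over subsets of {A,B,C}:
  {B}: scan cost=50, card=50
  {A}: scan cost=40, card=40
  {C}: scan cost=60, card=60
  {AB}: card=100; try (A,hash)→580, (B,merge)→670, (B,hash)→680, (A,merge)→680, (B,nl)→2040, (A,nl)→2050; best=580 via (A,hash)
  {BC}: card=60; try (C,nl_idx)→410, (B,hash)→720, (C,hash)→820, (C,merge)→820, (B,merge)→830, (C,nl)→3050 …(+1); best=410 via (C,nl_idx)
  {ABC}: card=120; try (A,hash)→950, (A,merge)→1110, (C,nl_idx)→1300, (C,hash)→1400, (C,merge)→1800, (A,nl)→2810 …(+1); best=950 via (A,hash)

950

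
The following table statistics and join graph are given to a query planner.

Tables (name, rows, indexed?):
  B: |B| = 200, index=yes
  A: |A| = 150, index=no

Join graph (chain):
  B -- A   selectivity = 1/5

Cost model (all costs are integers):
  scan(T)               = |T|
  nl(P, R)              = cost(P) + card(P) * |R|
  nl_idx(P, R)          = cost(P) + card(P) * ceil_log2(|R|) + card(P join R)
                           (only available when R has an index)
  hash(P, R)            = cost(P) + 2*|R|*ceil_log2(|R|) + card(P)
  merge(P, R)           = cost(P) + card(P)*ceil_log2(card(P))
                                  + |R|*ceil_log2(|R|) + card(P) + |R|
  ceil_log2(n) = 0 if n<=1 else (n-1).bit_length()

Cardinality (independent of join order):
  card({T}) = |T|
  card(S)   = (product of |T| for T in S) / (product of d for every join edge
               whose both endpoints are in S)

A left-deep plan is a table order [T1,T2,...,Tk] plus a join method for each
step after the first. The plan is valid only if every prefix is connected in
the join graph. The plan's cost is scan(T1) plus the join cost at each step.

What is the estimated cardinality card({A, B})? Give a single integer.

Tables in S: A(150), B(200)
Edges inside S: B-A(d=5)
numerator = 150 * 200 = 30000
denominator = 5 = 5
card(S) = 30000 / 5 = 6000

6000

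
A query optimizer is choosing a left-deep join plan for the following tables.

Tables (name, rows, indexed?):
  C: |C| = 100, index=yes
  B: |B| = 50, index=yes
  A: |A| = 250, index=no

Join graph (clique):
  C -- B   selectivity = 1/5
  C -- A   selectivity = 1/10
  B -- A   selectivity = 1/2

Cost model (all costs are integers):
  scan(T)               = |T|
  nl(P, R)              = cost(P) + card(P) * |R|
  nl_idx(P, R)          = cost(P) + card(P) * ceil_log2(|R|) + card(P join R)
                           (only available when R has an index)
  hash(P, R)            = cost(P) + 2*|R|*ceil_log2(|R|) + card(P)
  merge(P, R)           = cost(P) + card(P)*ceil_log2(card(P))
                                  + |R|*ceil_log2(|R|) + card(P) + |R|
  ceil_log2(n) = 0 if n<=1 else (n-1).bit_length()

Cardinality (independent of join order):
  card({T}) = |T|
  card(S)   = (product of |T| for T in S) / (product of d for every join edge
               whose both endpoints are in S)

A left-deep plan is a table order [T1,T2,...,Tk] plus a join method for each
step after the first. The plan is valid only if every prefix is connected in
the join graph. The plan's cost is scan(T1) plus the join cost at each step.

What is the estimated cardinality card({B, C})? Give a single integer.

1000

Tables in S: B(50), C(100)
Edges inside S: C-B(d=5)
numerator = 50 * 100 = 5000
denominator = 5 = 5
card(S) = 5000 / 5 = 1000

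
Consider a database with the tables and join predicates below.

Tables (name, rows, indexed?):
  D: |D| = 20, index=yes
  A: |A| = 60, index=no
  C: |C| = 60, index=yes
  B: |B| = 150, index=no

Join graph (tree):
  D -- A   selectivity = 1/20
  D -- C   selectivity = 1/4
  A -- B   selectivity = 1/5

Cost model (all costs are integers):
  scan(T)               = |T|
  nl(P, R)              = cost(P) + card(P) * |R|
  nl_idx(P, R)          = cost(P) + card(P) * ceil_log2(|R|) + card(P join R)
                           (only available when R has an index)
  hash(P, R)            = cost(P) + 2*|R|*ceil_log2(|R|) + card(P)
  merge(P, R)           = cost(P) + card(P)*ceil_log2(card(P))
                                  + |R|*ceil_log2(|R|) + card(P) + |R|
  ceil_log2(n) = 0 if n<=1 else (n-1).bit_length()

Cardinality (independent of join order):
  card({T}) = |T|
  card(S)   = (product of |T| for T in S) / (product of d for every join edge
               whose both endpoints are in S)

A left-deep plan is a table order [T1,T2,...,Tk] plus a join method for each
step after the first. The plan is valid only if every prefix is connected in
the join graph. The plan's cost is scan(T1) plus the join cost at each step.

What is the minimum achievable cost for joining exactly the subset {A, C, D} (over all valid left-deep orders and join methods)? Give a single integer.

1100

Selinger DP over subsets of {A,C,D}:
  {D}: scan cost=20, card=20
  {A}: scan cost=60, card=60
  {C}: scan cost=60, card=60
  {AD}: card=60; try (D,hash)→320, (D,nl_idx)→420, (A,merge)→560, (D,merge)→600, (A,hash)→760, (A,nl)→1220 …(+1); best=320 via (D,hash)
  {CD}: card=300; try (D,hash)→320, (C,nl_idx)→440, (C,merge)→560, (D,merge)→600, (D,nl_idx)→660, (C,hash)→760 …(+2); best=320 via (D,hash)
  {ACD}: card=900; try (C,hash)→1100, (C,merge)→1160, (A,hash)→1340, (C,nl_idx)→1580, (A,merge)→3740, (C,nl)→3920 …(+1); best=1100 via (C,hash)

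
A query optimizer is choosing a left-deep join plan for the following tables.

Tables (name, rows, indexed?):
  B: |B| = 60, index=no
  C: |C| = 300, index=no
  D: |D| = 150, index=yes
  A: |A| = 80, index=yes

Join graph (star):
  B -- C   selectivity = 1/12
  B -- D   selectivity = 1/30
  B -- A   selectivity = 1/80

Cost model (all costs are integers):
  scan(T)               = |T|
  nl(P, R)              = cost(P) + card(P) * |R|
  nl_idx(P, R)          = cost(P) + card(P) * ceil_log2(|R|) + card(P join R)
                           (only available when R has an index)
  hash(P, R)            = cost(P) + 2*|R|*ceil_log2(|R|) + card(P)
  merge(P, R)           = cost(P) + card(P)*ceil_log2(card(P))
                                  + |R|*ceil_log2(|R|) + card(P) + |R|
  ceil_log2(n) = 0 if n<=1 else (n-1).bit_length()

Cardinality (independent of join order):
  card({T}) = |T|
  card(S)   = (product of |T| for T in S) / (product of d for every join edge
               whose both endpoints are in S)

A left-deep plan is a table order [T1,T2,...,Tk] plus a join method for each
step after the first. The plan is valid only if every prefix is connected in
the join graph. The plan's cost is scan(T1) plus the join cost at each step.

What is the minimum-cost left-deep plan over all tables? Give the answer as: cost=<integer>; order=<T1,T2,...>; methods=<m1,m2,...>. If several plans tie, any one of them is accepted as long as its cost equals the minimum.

cost=7020; order=B,A,D,C; methods=nl_idx,nl_idx,hash

Selinger DP (subsets sized 1..n):
  {B}: scan cost=60, card=60
  {C}: scan cost=300, card=300
  {D}: scan cost=150, card=150
  {A}: scan cost=80, card=80
  {BC}: card=1500; try (B,hash)→1320, (C,merge)→3480, (B,merge)→3720, (C,hash)→5520, (C,nl)→18060, (B,nl)→18300; best=1320 via (B,hash)
  {BD}: card=300; try (D,nl_idx)→840, (B,hash)→1020, (D,merge)→1830, (B,merge)→1920, (D,hash)→2520, (D,nl)→9060 …(+1); best=840 via (D,nl_idx)
  {AB}: card=60; try (A,nl_idx)→540, (B,hash)→880, (A,merge)→1120, (B,merge)→1140, (A,hash)→1240, (A,nl)→4860 …(+1); best=540 via (A,nl_idx)
  {BCD}: card=7500; try (D,hash)→5220, (C,hash)→6540, (C,merge)→6840, (D,merge)→20670, (D,nl_idx)→20820, (C,nl)→90840 …(+1); best=5220 via (D,hash)
  {ABC}: card=1500; try (A,hash)→3940, (C,merge)→3960, (C,hash)→6000, (A,nl_idx)→13320, (C,nl)→18540, (A,merge)→19960 …(+1); best=3940 via (A,hash)
  {ABD}: card=300; try (D,nl_idx)→1320, (A,hash)→2260, (D,merge)→2310, (D,hash)→3000, (A,nl_idx)→3240, (A,merge)→4480 …(+2); best=1320 via (D,nl_idx)
  {ABCD}: card=7500; try (C,hash)→7020, (C,merge)→7320, (D,hash)→7840, (A,hash)→13840, (D,merge)→23290, (D,nl_idx)→23440 …(+5); best=7020 via (C,hash)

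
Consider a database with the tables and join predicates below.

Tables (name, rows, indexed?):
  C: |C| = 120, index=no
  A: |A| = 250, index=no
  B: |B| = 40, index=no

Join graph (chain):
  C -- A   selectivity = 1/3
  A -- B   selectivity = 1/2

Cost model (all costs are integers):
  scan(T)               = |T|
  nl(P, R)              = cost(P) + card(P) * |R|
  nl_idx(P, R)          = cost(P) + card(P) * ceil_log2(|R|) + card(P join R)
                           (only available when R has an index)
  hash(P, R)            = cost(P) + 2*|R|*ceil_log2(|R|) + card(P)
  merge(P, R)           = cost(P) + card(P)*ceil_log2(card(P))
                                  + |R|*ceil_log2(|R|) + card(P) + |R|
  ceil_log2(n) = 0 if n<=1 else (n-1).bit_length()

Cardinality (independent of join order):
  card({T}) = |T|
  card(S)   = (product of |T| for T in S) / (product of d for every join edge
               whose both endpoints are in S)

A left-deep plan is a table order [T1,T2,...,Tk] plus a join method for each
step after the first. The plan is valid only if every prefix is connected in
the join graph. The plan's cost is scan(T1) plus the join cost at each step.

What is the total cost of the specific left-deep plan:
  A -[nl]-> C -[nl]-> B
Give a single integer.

step 1: scan A: cost=250, card=250
step 2: join C via nl
    card(P join C) = 250*120/(3) = 10000
    cost = 250 + 250*120 = 30250
step 3: join B via nl
    card(P join B) = 10000*40/(2) = 200000
    cost = 30250 + 10000*40 = 430250

430250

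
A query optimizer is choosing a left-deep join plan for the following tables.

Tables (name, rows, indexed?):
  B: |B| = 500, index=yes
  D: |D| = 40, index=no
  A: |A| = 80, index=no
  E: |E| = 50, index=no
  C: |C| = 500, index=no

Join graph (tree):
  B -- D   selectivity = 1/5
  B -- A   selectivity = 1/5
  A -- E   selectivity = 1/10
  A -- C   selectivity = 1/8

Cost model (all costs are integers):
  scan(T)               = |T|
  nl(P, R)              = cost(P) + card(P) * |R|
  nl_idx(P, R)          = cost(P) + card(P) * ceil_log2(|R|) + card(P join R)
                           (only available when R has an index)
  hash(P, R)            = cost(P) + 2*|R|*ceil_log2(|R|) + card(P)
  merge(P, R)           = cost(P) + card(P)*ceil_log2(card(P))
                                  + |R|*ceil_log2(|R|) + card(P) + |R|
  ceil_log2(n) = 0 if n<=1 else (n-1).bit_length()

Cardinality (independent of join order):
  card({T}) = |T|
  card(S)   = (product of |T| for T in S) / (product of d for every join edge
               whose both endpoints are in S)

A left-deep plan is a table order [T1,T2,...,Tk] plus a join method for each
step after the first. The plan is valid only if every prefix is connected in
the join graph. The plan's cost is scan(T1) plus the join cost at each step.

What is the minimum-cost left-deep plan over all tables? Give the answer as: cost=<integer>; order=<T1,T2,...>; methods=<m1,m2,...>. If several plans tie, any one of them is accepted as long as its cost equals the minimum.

Selinger DP (subsets sized 1..n):
  {B}: scan cost=500, card=500
  {D}: scan cost=40, card=40
  {A}: scan cost=80, card=80
  {E}: scan cost=50, card=50
  {C}: scan cost=500, card=500
  {BD}: card=4000; try (D,hash)→1480, (B,nl_idx)→4400, (B,merge)→5320, (D,merge)→5780, (B,hash)→9080, (B,nl)→20040 …(+1); best=1480 via (D,hash)
  {AB}: card=8000; try (A,hash)→2120, (B,merge)→5720, (A,merge)→6140, (B,nl_idx)→8800, (B,hash)→9160, (B,nl)→40080 …(+1); best=2120 via (A,hash)
  {AE}: card=400; try (E,hash)→760, (A,merge)→1040, (E,merge)→1070, (A,hash)→1220, (A,nl)→4050, (E,nl)→4080; best=760 via (E,hash)
  {AC}: card=5000; try (A,hash)→2120, (C,merge)→5720, (A,merge)→6140, (C,hash)→9160, (C,nl)→40080, (A,nl)→40500; best=2120 via (A,hash)
  {ABD}: card=64000; try (A,hash)→6600, (D,hash)→10600, (A,merge)→54120, (D,merge)→114400, (A,nl)→321480, (D,nl)→322120; best=6600 via (A,hash)
  {ABE}: card=40000; try (B,merge)→9760, (B,hash)→10160, (E,hash)→10720, (B,nl_idx)→44360, (E,merge)→114470, (B,nl)→200760 …(+1); best=9760 via (B,merge)
  {ABC}: card=500000; try (B,hash)→16120, (C,hash)→19120, (B,merge)→77120, (C,merge)→119120, (B,nl_idx)→547120, (B,nl)→2502120 …(+1); best=16120 via (B,hash)
  {ACE}: card=25000; try (E,hash)→7720, (C,merge)→9760, (C,hash)→10160, (E,merge)→72470, (C,nl)→200760, (E,nl)→252120; best=7720 via (E,hash)
  {ABDE}: card=320000; try (D,hash)→50240, (E,hash)→71200, (D,merge)→690040, (E,merge)→1094950, (D,nl)→1609760, (E,nl)→3206600; best=50240 via (D,hash)
  {ABCD}: card=4000000; try (C,hash)→79600, (D,hash)→516600, (C,merge)→1099600, (D,merge)→10016400, (D,nl)→20016120, (C,nl)→32006600; best=79600 via (C,hash)
  {ABCE}: card=2500000; try (B,hash)→41720, (C,hash)→58760, (B,merge)→412720, (E,hash)→516720, (C,merge)→694760, (B,nl_idx)→2732720 …(+4); best=41720 via (B,hash)
  {ABCDE}: card=20000000; try (C,hash)→379240, (D,hash)→2542200, (E,hash)→4080200, (C,merge)→6455240, (D,merge)→57542000, (E,merge)→92079950 …(+3); best=379240 via (C,hash)

cost=379240; order=A,E,B,D,C; methods=hash,merge,hash,hash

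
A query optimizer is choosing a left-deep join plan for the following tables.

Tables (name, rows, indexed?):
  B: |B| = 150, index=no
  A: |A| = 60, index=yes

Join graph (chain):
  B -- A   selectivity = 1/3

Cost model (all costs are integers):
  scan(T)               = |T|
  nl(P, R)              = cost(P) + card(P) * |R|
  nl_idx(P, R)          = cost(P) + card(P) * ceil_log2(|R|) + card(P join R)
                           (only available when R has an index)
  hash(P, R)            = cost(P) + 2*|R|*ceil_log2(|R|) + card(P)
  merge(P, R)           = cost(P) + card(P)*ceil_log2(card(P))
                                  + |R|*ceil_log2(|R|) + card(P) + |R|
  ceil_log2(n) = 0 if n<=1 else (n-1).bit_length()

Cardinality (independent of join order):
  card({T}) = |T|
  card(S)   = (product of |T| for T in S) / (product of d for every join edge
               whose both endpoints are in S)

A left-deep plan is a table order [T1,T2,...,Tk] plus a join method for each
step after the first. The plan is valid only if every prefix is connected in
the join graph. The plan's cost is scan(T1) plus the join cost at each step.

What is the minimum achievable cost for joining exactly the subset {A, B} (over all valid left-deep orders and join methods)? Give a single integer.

1020

Selinger DP over subsets of {A,B}:
  {B}: scan cost=150, card=150
  {A}: scan cost=60, card=60
  {AB}: card=3000; try (A,hash)→1020, (B,merge)→1830, (A,merge)→1920, (B,hash)→2520, (A,nl_idx)→4050, (B,nl)→9060 …(+1); best=1020 via (A,hash)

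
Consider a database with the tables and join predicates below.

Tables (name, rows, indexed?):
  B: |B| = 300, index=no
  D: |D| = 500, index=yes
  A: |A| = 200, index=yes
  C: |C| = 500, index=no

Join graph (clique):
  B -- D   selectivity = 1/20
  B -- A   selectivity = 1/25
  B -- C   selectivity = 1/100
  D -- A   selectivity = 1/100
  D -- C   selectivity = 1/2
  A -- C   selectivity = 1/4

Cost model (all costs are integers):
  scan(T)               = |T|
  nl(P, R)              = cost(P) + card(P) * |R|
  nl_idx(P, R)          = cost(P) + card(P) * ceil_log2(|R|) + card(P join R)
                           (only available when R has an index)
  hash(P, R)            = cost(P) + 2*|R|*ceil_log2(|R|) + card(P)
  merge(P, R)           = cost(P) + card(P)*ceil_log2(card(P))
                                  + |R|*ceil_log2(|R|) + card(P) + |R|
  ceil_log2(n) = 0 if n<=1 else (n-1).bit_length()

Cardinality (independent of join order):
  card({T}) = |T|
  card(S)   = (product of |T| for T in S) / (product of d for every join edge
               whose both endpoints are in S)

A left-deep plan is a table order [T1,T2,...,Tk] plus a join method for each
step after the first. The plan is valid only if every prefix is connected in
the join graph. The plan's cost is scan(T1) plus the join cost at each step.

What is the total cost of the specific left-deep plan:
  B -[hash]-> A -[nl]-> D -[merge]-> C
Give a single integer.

1215400

step 1: scan B: cost=300, card=300
step 2: join A via hash
    card(P join A) = 300*200/(25) = 2400
    cost = 300 + 2*200*8 + 300 = 3800
step 3: join D via nl
    card(P join D) = 2400*500/(20*100) = 600
    cost = 3800 + 2400*500 = 1203800
step 4: join C via merge
    card(P join C) = 600*500/(100*2*4) = 375
    cost = 1203800 + 600*10 + 500*9 + 600 + 500 = 1215400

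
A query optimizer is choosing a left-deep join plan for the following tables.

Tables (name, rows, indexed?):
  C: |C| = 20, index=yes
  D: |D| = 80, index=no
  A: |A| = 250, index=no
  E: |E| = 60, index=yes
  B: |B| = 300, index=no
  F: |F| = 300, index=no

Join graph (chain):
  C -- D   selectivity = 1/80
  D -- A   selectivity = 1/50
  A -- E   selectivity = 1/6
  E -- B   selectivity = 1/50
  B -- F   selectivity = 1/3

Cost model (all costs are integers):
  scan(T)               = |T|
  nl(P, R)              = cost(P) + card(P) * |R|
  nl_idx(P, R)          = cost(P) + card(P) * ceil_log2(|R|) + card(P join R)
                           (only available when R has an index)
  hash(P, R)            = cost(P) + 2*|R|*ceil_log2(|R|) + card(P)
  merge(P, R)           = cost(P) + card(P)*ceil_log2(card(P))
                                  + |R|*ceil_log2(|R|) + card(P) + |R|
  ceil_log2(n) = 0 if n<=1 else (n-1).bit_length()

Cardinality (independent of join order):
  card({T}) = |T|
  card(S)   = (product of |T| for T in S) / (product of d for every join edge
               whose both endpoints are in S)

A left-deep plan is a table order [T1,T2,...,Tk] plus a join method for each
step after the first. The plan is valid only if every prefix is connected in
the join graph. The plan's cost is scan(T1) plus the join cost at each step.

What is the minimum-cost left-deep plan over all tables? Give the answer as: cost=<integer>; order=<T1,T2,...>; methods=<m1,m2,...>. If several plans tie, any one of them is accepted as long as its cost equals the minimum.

Selinger DP (subsets sized 1..n):
  {C}: scan cost=20, card=20
  {D}: scan cost=80, card=80
  {A}: scan cost=250, card=250
  {E}: scan cost=60, card=60
  {B}: scan cost=300, card=300
  {F}: scan cost=300, card=300
  {CD}: card=20; try (C,hash)→360, (C,nl_idx)→500, (D,merge)→780, (C,merge)→840, (D,hash)→1160, (D,nl)→1620 …(+1); best=360 via (C,hash)
  {AD}: card=400; try (D,hash)→1620, (A,merge)→2970, (D,merge)→3140, (A,hash)→4160, (A,nl)→20080, (D,nl)→20250; best=1620 via (D,hash)
  {AE}: card=2500; try (E,hash)→1220, (A,merge)→2730, (E,merge)→2920, (A,hash)→4120, (E,nl_idx)→4250, (A,nl)→15060 …(+1); best=1220 via (E,hash)
  {BE}: card=360; try (E,hash)→1320, (E,nl_idx)→2460, (B,merge)→3480, (E,merge)→3720, (B,hash)→5520, (B,nl)→18060 …(+1); best=1320 via (E,hash)
  {BF}: card=30000; try (F,hash)→6000, (B,hash)→6000, (F,merge)→6300, (B,merge)→6300, (F,nl)→90300, (B,nl)→90300; best=6000 via (F,hash)
  {ACD}: card=100; try (C,hash)→2220, (A,merge)→2730, (C,nl_idx)→3720, (A,hash)→4380, (A,nl)→5360, (C,merge)→5740 …(+1); best=2220 via (C,hash)
  {ADE}: card=4000; try (E,hash)→2740, (D,hash)→4840, (E,merge)→6040, (E,nl_idx)→8020, (E,nl)→25620, (D,merge)→34360 …(+1); best=2740 via (E,hash)
  {ABE}: card=15000; try (A,hash)→5680, (A,merge)→7170, (B,hash)→9120, (B,merge)→36720, (A,nl)→91320, (B,nl)→751220; best=5680 via (A,hash)
  {BEF}: card=36000; try (F,hash)→7080, (F,merge)→7920, (E,hash)→36720, (F,nl)→109320, (E,nl_idx)→222000, (E,merge)→486420 …(+1); best=7080 via (F,hash)
  {ACDE}: card=1000; try (E,hash)→3040, (E,merge)→3440, (E,nl_idx)→3820, (C,hash)→6940, (E,nl)→8220, (C,nl_idx)→23740 …(+2); best=3040 via (E,hash)
  {ABDE}: card=24000; try (B,hash)→12140, (D,hash)→21800, (B,merge)→57740, (D,merge)→231320, (B,nl)→1202740, (D,nl)→1205680; best=12140 via (B,hash)
  {ABEF}: card=1500000; try (F,hash)→26080, (A,hash)→47080, (F,merge)→233680, (A,merge)→621330, (F,nl)→4505680, (A,nl)→9007080; best=26080 via (F,hash)
  {ABCDE}: card=6000; try (B,hash)→9440, (B,merge)→17040, (C,hash)→36340, (C,nl_idx)→138140, (B,nl)→303040, (C,merge)→396260 …(+1); best=9440 via (B,hash)
  {ABDEF}: card=2400000; try (F,hash)→41540, (F,merge)→399140, (D,hash)→1527200, (F,nl)→7212140, (D,merge)→33026720, (D,nl)→120026080; best=41540 via (F,hash)
  {ABCDEF}: card=600000; try (F,hash)→20840, (F,merge)→96440, (F,nl)→1809440, (C,hash)→2441740, (C,nl_idx)→12641540, (C,nl)→48041540 …(+1); best=20840 via (F,hash)

cost=20840; order=A,D,C,E,B,F; methods=hash,hash,hash,hash,hash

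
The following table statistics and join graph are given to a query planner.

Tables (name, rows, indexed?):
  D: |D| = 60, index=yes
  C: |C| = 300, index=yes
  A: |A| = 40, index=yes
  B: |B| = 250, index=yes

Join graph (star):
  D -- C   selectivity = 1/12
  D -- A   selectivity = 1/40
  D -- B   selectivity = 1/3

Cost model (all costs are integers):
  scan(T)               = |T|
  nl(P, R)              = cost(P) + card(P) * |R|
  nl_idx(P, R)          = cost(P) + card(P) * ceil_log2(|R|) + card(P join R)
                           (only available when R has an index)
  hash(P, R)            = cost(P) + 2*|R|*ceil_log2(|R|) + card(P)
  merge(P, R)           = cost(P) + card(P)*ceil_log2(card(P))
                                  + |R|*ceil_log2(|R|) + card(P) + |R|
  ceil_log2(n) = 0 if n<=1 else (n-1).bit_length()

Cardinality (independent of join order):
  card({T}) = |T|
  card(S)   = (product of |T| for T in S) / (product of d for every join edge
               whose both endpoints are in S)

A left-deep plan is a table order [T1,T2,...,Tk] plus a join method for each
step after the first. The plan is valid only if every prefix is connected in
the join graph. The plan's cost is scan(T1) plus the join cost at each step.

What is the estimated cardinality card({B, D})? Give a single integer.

5000

Tables in S: B(250), D(60)
Edges inside S: D-B(d=3)
numerator = 250 * 60 = 15000
denominator = 3 = 3
card(S) = 15000 / 3 = 5000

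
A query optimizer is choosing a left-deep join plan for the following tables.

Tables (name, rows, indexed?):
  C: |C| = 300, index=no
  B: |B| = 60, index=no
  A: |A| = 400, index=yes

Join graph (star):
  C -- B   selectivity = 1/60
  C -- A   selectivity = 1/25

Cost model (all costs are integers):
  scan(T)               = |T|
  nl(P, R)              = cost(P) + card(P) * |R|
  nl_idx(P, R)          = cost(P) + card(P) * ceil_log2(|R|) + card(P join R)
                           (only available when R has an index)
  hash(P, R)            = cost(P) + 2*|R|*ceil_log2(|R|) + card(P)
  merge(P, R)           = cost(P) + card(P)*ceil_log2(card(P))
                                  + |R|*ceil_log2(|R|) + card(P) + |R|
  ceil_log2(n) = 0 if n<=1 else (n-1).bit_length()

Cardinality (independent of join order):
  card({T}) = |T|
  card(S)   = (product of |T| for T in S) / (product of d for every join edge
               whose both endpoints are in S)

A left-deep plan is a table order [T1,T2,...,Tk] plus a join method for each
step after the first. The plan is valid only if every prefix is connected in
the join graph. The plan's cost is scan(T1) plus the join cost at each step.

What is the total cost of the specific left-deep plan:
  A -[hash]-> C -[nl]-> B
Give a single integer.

294200

step 1: scan A: cost=400, card=400
step 2: join C via hash
    card(P join C) = 400*300/(25) = 4800
    cost = 400 + 2*300*9 + 400 = 6200
step 3: join B via nl
    card(P join B) = 4800*60/(60) = 4800
    cost = 6200 + 4800*60 = 294200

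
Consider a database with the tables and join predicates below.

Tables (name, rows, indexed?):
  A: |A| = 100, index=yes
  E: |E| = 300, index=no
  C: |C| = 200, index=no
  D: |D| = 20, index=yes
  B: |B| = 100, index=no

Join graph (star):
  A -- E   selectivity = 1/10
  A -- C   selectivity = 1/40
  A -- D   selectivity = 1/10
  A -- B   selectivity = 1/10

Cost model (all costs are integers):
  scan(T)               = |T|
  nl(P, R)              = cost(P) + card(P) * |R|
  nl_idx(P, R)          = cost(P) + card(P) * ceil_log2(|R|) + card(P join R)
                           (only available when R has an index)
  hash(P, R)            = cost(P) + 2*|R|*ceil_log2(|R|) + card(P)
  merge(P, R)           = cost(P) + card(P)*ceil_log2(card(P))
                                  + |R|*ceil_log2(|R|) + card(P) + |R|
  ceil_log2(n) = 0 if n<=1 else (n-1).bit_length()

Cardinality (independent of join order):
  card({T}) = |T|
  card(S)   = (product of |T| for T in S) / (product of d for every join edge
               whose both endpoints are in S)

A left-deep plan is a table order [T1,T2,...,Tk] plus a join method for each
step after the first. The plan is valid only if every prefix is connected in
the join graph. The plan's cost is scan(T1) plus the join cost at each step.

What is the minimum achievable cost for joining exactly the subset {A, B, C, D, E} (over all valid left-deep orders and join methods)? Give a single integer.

20300

Selinger DP over subsets of {A,B,C,D,E}:
  {A}: scan cost=100, card=100
  {E}: scan cost=300, card=300
  {C}: scan cost=200, card=200
  {D}: scan cost=20, card=20
  {B}: scan cost=100, card=100
  {AE}: card=3000; try (A,hash)→2000, (E,merge)→3900, (A,merge)→4100, (A,nl_idx)→5400, (E,hash)→5600, (E,nl)→30100 …(+1); best=2000 via (A,hash)
  {AC}: card=500; try (A,hash)→1800, (A,nl_idx)→2100, (C,merge)→2700, (A,merge)→2800, (C,hash)→3400, (C,nl)→20100 …(+1); best=1800 via (A,hash)
  {AD}: card=200; try (A,nl_idx)→360, (D,hash)→400, (D,nl_idx)→800, (A,merge)→940, (D,merge)→1020, (A,hash)→1440 …(+2); best=360 via (A,nl_idx)
  {AB}: card=1000; try (B,hash)→1600, (A,hash)→1600, (B,merge)→1700, (A,merge)→1700, (A,nl_idx)→1800, (B,nl)→10100 …(+1); best=1600 via (B,hash)
  {ACE}: card=15000; try (E,hash)→7700, (C,hash)→8200, (E,merge)→9800, (C,merge)→42800, (E,nl)→151800, (C,nl)→602000; best=7700 via (E,hash)
  {ADE}: card=6000; try (E,merge)→5160, (D,hash)→5200, (E,hash)→5960, (D,nl_idx)→23000, (D,merge)→41120, (E,nl)→60360 …(+1); best=5160 via (E,merge)
  {ABE}: card=30000; try (B,hash)→6400, (E,hash)→8000, (E,merge)→15600, (B,merge)→41800, (E,nl)→301600, (B,nl)→302000; best=6400 via (B,hash)
  {ACD}: card=1000; try (D,hash)→2500, (C,hash)→3760, (C,merge)→3960, (D,nl_idx)→5300, (D,merge)→6920, (D,nl)→11800 …(+1); best=2500 via (D,hash)
  {ABC}: card=5000; try (B,hash)→3700, (C,hash)→5800, (B,merge)→7600, (C,merge)→14400, (B,nl)→51800, (C,nl)→201600; best=3700 via (B,hash)
  {ABD}: card=2000; try (B,hash)→1960, (D,hash)→2800, (B,merge)→2960, (D,nl_idx)→8600, (D,merge)→12720, (B,nl)→20360 …(+1); best=1960 via (B,hash)
  {ACDE}: card=30000; try (E,hash)→8900, (C,hash)→14360, (E,merge)→16500, (D,hash)→22900, (C,merge)→90960, (D,nl_idx)→112700 …(+4); best=8900 via (E,hash)
  {ABCE}: card=150000; try (E,hash)→14100, (B,hash)→24100, (C,hash)→39600, (E,merge)→76700, (B,merge)→233500, (C,merge)→488200 …(+3); best=14100 via (E,hash)
  {ABDE}: card=60000; try (E,hash)→9360, (B,hash)→12560, (E,merge)→28960, (D,hash)→36600, (B,merge)→89960, (D,nl_idx)→216400 …(+4); best=9360 via (E,hash)
  {ABCD}: card=10000; try (B,hash)→4900, (C,hash)→7160, (D,hash)→8900, (B,merge)→14300, (C,merge)→27760, (D,nl_idx)→38700 …(+4); best=4900 via (B,hash)
  {ABCDE}: card=300000; try (E,hash)→20300, (B,hash)→40300, (C,hash)→72560, (E,merge)→157900, (D,hash)→164300, (B,merge)→489700 …(+7); best=20300 via (E,hash)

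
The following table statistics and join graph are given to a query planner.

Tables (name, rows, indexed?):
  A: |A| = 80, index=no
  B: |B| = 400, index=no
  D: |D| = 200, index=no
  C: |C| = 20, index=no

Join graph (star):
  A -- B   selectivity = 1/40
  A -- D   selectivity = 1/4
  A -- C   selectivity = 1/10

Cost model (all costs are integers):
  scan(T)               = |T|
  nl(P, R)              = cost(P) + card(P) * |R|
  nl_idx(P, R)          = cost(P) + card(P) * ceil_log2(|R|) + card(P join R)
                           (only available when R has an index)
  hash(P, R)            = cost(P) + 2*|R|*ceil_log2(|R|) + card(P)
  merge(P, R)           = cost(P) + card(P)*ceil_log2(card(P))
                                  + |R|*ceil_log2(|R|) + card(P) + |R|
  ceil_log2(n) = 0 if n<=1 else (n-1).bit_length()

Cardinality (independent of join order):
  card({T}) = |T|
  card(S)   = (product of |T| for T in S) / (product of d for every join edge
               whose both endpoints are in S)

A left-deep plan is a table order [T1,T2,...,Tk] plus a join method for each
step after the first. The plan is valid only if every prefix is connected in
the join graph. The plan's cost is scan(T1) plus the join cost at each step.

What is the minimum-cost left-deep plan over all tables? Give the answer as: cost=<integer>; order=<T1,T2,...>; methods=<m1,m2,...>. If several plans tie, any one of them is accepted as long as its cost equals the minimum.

Selinger DP (subsets sized 1..n):
  {A}: scan cost=80, card=80
  {B}: scan cost=400, card=400
  {D}: scan cost=200, card=200
  {C}: scan cost=20, card=20
  {AB}: card=800; try (A,hash)→1920, (B,merge)→4720, (A,merge)→5040, (B,hash)→7360, (B,nl)→32080, (A,nl)→32400; best=1920 via (A,hash)
  {AD}: card=4000; try (A,hash)→1520, (D,merge)→2520, (A,merge)→2640, (D,hash)→3360, (D,nl)→16080, (A,nl)→16200; best=1520 via (A,hash)
  {AC}: card=160; try (C,hash)→360, (A,merge)→780, (C,merge)→840, (A,hash)→1160, (A,nl)→1620, (C,nl)→1680; best=360 via (C,hash)
  {ABD}: card=40000; try (D,hash)→5920, (D,merge)→12520, (B,hash)→12720, (B,merge)→57520, (D,nl)→161920, (B,nl)→1601520; best=5920 via (D,hash)
  {ABC}: card=1600; try (C,hash)→2920, (B,merge)→5800, (B,hash)→7720, (C,merge)→10840, (C,nl)→17920, (B,nl)→64360; best=2920 via (C,hash)
  {ACD}: card=8000; try (D,merge)→3600, (D,hash)→3720, (C,hash)→5720, (D,nl)→32360, (C,merge)→53640, (C,nl)→81520; best=3600 via (D,merge)
  {ABCD}: card=80000; try (D,hash)→7720, (B,hash)→18800, (D,merge)→23920, (C,hash)→46120, (B,merge)→119600, (D,nl)→322920 …(+3); best=7720 via (D,hash)

cost=7720; order=B,A,C,D; methods=hash,hash,hash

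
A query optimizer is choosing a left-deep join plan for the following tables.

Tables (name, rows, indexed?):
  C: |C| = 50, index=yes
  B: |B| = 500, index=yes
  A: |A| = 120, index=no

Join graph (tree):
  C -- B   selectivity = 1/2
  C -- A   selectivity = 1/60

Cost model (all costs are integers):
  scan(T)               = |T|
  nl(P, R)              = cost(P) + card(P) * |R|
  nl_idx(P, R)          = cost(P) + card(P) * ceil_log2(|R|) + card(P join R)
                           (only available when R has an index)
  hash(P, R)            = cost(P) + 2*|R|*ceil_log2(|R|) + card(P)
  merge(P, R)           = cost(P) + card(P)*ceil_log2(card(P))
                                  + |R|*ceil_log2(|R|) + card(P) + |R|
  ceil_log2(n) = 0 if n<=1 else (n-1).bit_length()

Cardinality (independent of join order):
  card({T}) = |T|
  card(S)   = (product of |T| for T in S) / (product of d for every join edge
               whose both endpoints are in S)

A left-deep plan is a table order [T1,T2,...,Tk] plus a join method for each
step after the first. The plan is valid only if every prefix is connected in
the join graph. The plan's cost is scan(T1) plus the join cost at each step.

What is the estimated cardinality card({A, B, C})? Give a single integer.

25000

Tables in S: A(120), B(500), C(50)
Edges inside S: C-B(d=2), C-A(d=60)
numerator = 120 * 500 * 50 = 3000000
denominator = 2 * 60 = 120
card(S) = 3000000 / 120 = 25000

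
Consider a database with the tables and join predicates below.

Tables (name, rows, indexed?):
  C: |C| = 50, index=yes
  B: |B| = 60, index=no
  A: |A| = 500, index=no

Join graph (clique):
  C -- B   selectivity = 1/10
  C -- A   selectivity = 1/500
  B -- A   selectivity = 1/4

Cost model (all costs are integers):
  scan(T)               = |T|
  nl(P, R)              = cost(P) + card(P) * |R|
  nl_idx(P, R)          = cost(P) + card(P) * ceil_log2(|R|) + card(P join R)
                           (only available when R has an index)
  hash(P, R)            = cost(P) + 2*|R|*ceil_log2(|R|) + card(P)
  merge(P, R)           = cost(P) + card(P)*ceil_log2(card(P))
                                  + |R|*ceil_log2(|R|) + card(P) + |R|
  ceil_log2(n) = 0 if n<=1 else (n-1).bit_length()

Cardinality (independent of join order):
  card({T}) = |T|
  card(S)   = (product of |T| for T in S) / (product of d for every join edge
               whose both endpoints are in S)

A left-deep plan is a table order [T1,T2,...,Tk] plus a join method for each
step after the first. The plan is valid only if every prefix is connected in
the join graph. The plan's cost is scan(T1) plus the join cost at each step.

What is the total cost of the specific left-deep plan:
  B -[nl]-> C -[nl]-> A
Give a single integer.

153060

step 1: scan B: cost=60, card=60
step 2: join C via nl
    card(P join C) = 60*50/(10) = 300
    cost = 60 + 60*50 = 3060
step 3: join A via nl
    card(P join A) = 300*500/(500*4) = 75
    cost = 3060 + 300*500 = 153060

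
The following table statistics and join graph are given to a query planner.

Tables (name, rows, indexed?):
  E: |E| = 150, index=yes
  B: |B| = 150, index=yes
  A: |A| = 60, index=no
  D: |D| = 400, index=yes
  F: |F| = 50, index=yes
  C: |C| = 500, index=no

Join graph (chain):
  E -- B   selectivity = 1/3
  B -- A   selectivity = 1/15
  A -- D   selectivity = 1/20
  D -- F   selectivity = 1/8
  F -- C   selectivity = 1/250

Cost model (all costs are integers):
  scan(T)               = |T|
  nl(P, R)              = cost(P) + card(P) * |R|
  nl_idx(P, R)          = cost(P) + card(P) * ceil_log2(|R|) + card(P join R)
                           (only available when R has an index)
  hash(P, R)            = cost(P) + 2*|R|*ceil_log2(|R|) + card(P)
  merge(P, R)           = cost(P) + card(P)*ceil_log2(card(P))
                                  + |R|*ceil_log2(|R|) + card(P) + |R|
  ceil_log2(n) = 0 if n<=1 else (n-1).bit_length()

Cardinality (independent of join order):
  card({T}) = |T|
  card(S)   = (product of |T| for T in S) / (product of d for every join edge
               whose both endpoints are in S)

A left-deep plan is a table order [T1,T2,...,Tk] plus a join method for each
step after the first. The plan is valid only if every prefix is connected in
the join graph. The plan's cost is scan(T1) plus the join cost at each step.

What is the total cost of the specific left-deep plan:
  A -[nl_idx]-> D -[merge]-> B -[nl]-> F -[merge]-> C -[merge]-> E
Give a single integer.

step 1: scan A: cost=60, card=60
step 2: join D via nl_idx
    card(P join D) = 60*400/(20) = 1200
    cost = 60 + 60*9 + 1200 = 1800
step 3: join B via merge
    card(P join B) = 1200*150/(15) = 12000
    cost = 1800 + 1200*11 + 150*8 + 1200 + 150 = 17550
step 4: join F via nl
    card(P join F) = 12000*50/(8) = 75000
    cost = 17550 + 12000*50 = 617550
step 5: join C via merge
    card(P join C) = 75000*500/(250) = 150000
    cost = 617550 + 75000*17 + 500*9 + 75000 + 500 = 1972550
step 6: join E via merge
    card(P join E) = 150000*150/(3) = 7500000
    cost = 1972550 + 150000*18 + 150*8 + 150000 + 150 = 4823900

4823900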